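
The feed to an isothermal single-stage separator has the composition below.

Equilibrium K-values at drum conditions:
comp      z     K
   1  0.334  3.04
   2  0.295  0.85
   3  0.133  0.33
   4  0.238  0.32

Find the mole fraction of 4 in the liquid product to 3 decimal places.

x_4 = 0.321

Let ψ = V/F and solve Σ zᵢ(Kᵢ−1)/(1+ψ(Kᵢ−1)) = 0.
Check two-phase: ΣzᵢKᵢ = 1.386 > 1 and Σzᵢ/Kᵢ = 1.604 > 1, so g(0) = 0.386 > 0 and g(1) = -0.604 < 0.
Newton–Raphson from ψ = 0.5:
  ψ = 0.500: g = -0.0897, g' = -0.736 → ψ = 0.378
  ψ = 0.378: g = 0.0006, g' = -0.757 → ψ = 0.379
Converged at ψ = 0.379.
Compositions from xᵢ = zᵢ/(1+ψ(Kᵢ−1)), yᵢ = Kᵢxᵢ:
  1: x = 0.188, y = 0.573
  2: x = 0.313, y = 0.266
  3: x = 0.178, y = 0.059
  4: x = 0.321, y = 0.103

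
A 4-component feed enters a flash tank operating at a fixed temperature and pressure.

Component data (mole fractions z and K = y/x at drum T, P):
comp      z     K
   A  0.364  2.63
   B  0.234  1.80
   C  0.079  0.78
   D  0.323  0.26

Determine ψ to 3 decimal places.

Rachford–Rice: g(ψ) = Σ zᵢ(Kᵢ−1)/(1+ψ(Kᵢ−1)) = 0.
g(0) = ΣzᵢKᵢ − 1 = 0.524 and g(1) = 1 − Σzᵢ/Kᵢ = -0.612, so a root lies in (0, 1).
Newton–Raphson from ψ = 0.49:
  ψ = 0.490: g = 0.0699, g' = -0.816 → ψ = 0.576
  ψ = 0.576: g = -0.0020, g' = -0.869 → ψ = 0.573
Converged at ψ = 0.573.

ψ = 0.573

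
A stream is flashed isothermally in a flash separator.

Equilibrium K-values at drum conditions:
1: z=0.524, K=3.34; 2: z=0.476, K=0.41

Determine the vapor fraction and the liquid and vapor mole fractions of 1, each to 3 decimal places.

Iterate (Newton) starting at ψ = 0.43:
  ψ = 0.430: g = 0.2349, g' = -1.010 → ψ = 0.662
  ψ = 0.662: g = 0.0198, g' = -0.888 → ψ = 0.685
Converged at ψ = 0.685.
Compositions from xᵢ = zᵢ/(1+ψ(Kᵢ−1)), yᵢ = Kᵢxᵢ:
  1: x = 0.201, y = 0.673
  2: x = 0.799, y = 0.327

ψ = 0.685, x_1 = 0.201, y_1 = 0.673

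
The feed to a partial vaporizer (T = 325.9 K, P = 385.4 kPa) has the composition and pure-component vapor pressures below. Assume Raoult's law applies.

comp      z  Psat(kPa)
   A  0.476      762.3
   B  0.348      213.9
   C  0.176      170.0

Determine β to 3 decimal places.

Raoult's law: Kᵢ = Pᵢˢᵃᵗ/P = Pᵢˢᵃᵗ/385.4.
  K_A = 762.3/385.4 = 1.97794, K_B = 213.9/385.4 = 0.55501, K_C = 170.0/385.4 = 0.44110
Rachford–Rice: g(β) = Σ zᵢ(Kᵢ−1)/(1+β(Kᵢ−1)) = 0.
g(0) = ΣzᵢKᵢ − 1 = 0.212 and g(1) = 1 − Σzᵢ/Kᵢ = -0.267, so a root lies in (0, 1).
Newton iteration, β⁰ = 0.35:
  β = 0.350: g = 0.0411, g' = -0.434 → β = 0.445
  β = 0.445: g = 0.0005, g' = -0.426 → β = 0.446
Converged at β = 0.446.

β = 0.446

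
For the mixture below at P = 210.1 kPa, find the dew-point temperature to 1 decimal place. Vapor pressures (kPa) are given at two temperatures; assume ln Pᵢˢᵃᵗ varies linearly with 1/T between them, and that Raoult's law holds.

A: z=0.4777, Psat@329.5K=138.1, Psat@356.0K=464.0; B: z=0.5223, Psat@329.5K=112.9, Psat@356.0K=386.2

T = 340.5 K

Dew-point temperature: Σzᵢ·P/Pᵢˢᵃᵗ(T) = 1. Interpolate ln Pᵢˢᵃᵗ = aᵢ + bᵢ/T.
  T = 329.5 K: ΣzᵢP/Pᵢˢᵃᵗ = 1.6987
  T = 356.0 K: ΣzᵢP/Pᵢˢᵃᵗ = 0.5004
  T = 342.8 K: ΣzᵢP/Pᵢˢᵃᵗ = 0.8984
  T = 336.1 K: ΣzᵢP/Pᵢˢᵃᵗ = 1.2306
  T = 339.5 K: ΣzᵢP/Pᵢˢᵃᵗ = 1.0474
  T = 341.1 K: ΣzᵢP/Pᵢˢᵃᵗ = 0.9719
Interpolating between 339.5 K and 341.1 K gives T ≈ 340.5 K.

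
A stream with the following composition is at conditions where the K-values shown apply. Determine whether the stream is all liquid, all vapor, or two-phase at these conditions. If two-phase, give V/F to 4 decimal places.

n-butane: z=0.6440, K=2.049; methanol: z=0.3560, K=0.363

two-phase, V/F = 0.6716

ΣzᵢKᵢ = 1.4488; Σzᵢ/Kᵢ = 1.2950.
Both exceed 1, so a two-phase solution exists.
Rachford–Rice: g(ψ) = Σ zᵢ(Kᵢ−1)/(1+ψ(Kᵢ−1)) = 0.
Binary case is linear: z₁(K₁−1)(1+ψ(K₂−1)) + z₂(K₂−1)(1+ψ(K₁−1)) = 0
⇒ ψ = [z₁(K₁−1)+z₂(K₂−1)] / [−(K₁−1)(K₂−1)] = 0.44878/0.66821 = 0.6716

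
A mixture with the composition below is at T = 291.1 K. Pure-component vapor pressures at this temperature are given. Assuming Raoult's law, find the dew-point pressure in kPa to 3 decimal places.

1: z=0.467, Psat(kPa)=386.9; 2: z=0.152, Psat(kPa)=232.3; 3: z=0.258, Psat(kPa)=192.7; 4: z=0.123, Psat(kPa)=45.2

At the dew point ψ → 1, so Σzᵢ/Kᵢ = 1 with Kᵢ = Pᵢˢᵃᵗ/P ⇒ 1/P = Σzᵢ/Pᵢˢᵃᵗ.
1/P = 0.467/386.9 + 0.152/232.3 + 0.258/192.7 + 0.123/45.2 = 0.005921 ⇒ P = 168.877 kPa

Pdew = 168.877 kPa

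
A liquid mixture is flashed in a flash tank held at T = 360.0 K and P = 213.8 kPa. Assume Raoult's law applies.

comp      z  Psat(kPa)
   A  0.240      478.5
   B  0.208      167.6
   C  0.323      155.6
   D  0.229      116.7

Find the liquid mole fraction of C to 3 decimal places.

x_C = 0.337

Raoult's law: Kᵢ = Pᵢˢᵃᵗ/P = Pᵢˢᵃᵗ/213.8.
  K_A = 478.5/213.8 = 2.23807, K_B = 167.6/213.8 = 0.78391, K_C = 155.6/213.8 = 0.72778, K_D = 116.7/213.8 = 0.54584
Newton–Raphson from ψ = 0.64:
  ψ = 0.640: g = -0.1395, g' = -0.257 → ψ = 0.096
  ψ = 0.096: g = 0.0205, g' = -0.381 → ψ = 0.150
  ψ = 0.150: g = 0.0008, g' = -0.352 → ψ = 0.152
Converged at ψ = 0.152.
Compositions from xᵢ = zᵢ/(1+ψ(Kᵢ−1)), yᵢ = Kᵢxᵢ:
  A: x = 0.202, y = 0.452
  B: x = 0.215, y = 0.169
  C: x = 0.337, y = 0.245
  D: x = 0.246, y = 0.134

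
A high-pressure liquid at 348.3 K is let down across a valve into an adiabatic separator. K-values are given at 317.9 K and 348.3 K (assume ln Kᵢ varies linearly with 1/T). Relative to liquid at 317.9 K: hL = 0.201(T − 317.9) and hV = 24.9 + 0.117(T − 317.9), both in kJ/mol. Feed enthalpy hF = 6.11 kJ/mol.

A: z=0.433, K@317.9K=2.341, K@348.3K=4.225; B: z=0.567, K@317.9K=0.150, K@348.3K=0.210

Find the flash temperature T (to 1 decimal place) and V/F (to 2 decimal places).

T = 325.3 K, V/F = 0.19

Adiabatic flash: solve Rachford–Rice at each trial T, then check hF = ψ·hV(T) + (1−ψ)·hL(T).
  T = 317.9 K: K = (2.341, 0.150), RR gives ψ = 0.087, H_out = 2.156 kJ/mol
  T = 348.3 K: K = (4.225, 0.210), RR gives ψ = 0.372, H_out = 14.430 kJ/mol
  T = 333.1 K: K = (3.188, 0.179), RR gives ψ = 0.268, H_out = 9.389 kJ/mol
  T = 325.5 K: K = (2.742, 0.164), RR gives ψ = 0.192, H_out = 6.197 kJ/mol
  T = 321.7 K: K = (2.536, 0.157), RR gives ψ = 0.144, H_out = 4.314 kJ/mol
  T = 323.6 K: K = (2.637, 0.161), RR gives ψ = 0.169, H_out = 5.285 kJ/mol
Linear interpolation between T = 323.6 (H_out = 5.285) and T = 325.5 (H_out = 6.197) on hF = 6.11 gives T ≈ 325.3 K, at which ψ = 0.19.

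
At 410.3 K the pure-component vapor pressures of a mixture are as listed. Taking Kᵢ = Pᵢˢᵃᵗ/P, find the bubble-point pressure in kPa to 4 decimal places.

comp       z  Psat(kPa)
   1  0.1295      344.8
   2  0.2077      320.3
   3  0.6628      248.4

Pbub = 275.8174 kPa

At the bubble point ψ → 0, so ΣzᵢKᵢ = 1 with Kᵢ = Pᵢˢᵃᵗ/P ⇒ P = ΣzᵢPᵢˢᵃᵗ.
P = 0.1295·344.8 + 0.2077·320.3 + 0.6628·248.4 = 275.8174 kPa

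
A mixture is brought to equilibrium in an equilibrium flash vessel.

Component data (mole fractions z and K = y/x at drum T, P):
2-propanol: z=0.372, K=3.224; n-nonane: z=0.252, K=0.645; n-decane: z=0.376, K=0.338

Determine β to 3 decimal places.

β = 0.394

Let β = V/F and solve Σ zᵢ(Kᵢ−1)/(1+β(Kᵢ−1)) = 0.
g(0) = ΣzᵢKᵢ − 1 = 0.489 and g(1) = 1 − Σzᵢ/Kᵢ = -0.619, so a root lies in (0, 1).
Newton iteration, β⁰ = 0.37:
  β = 0.370: g = 0.0212, g' = -0.885 → β = 0.394
Converged at β = 0.394.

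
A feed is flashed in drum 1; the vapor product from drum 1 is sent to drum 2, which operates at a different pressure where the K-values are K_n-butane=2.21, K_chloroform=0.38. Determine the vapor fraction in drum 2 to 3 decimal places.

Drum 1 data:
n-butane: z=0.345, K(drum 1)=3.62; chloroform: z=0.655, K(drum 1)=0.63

Drum 1:
Material balance + equilibrium reduce to Σ zᵢ(Kᵢ−1)/(1+ψ₁(Kᵢ−1)) = 0.
Feasibility: ΣzᵢKᵢ = 1.662, Σzᵢ/Kᵢ = 1.135 — both > 1, two phases present.
Newton iteration, ψ₁⁰ = 0.58:
  ψ₁ = 0.580: g = 0.0502, g' = -0.518 → ψ₁ = 0.677
  ψ₁ = 0.677: g = 0.0026, g' = -0.468 → ψ₁ = 0.682
Converged at ψ₁ = 0.682.
Drum-1 compositions:
  n-butane: x = 0.124, y = 0.448
  chloroform: x = 0.876, y = 0.552
Drum-2 feed = drum-1 vapor: z₂ = (0.4480, 0.5520).
Drum 2:
Rachford–Rice: g(ψ₂) = Σ zᵢ(Kᵢ−1)/(1+ψ₂(Kᵢ−1)) = 0.
Check two-phase: ΣzᵢKᵢ = 1.200 > 1 and Σzᵢ/Kᵢ = 1.655 > 1, so g(0) = 0.200 > 0 and g(1) = -0.655 < 0.
Iterate (Newton) starting at ψ₂ = 0.6:
  ψ₂ = 0.600: g = -0.2310, g' = -0.758 → ψ₂ = 0.295
  ψ₂ = 0.295: g = -0.0197, g' = -0.674 → ψ₂ = 0.266
Converged at ψ₂ = 0.266.
  n-butane: x = 0.339, y = 0.749
  chloroform: x = 0.661, y = 0.251

V/F (drum 2) = 0.266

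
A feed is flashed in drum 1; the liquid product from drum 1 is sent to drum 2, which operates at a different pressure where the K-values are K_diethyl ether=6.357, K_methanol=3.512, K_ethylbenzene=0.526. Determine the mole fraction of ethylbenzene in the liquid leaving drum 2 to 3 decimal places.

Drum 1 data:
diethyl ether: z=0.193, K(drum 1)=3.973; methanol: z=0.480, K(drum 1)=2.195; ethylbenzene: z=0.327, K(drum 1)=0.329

x_ethylbenzene (drum 2) = 0.859

Drum 1:
Material balance + equilibrium reduce to Σ zᵢ(Kᵢ−1)/(1+ψ₁(Kᵢ−1)) = 0.
Feasibility: ΣzᵢKᵢ = 1.928, Σzᵢ/Kᵢ = 1.261 — both > 1, two phases present.
Iterate (Newton) starting at ψ₁ = 0.5:
  ψ₁ = 0.500: g = 0.2596, g' = -0.878 → ψ₁ = 0.796
  ψ₁ = 0.796: g = -0.0063, g' = -1.008 → ψ₁ = 0.789
Converged at ψ₁ = 0.789.
Drum-1 compositions:
  diethyl ether: x = 0.058, y = 0.229
  methanol: x = 0.247, y = 0.542
  ethylbenzene: x = 0.695, y = 0.229
Drum-2 feed = drum-1 liquid: z₂ = (0.0577, 0.2470, 0.6954).
Drum 2:
Newton–Raphson from ψ₂ = 0.5:
  ψ₂ = 0.500: g = -0.0730, g' = -0.697 → ψ₂ = 0.395
  ψ₂ = 0.395: g = 0.0048, g' = -0.799 → ψ₂ = 0.401
Converged at ψ₂ = 0.401.
  diethyl ether: x = 0.018, y = 0.116
  methanol: x = 0.123, y = 0.432
  ethylbenzene: x = 0.859, y = 0.452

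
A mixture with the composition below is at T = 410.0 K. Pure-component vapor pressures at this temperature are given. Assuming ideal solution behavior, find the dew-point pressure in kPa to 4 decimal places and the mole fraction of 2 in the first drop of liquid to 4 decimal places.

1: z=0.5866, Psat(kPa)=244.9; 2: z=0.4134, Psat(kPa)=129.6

At the dew point ψ → 1, so Σzᵢ/Kᵢ = 1 with Kᵢ = Pᵢˢᵃᵗ/P ⇒ 1/P = Σzᵢ/Pᵢˢᵃᵗ.
1/P = 0.5866/244.9 + 0.4134/129.6 = 0.0055851 ⇒ P = 179.0485 kPa
xᵢ = zᵢP/Pᵢˢᵃᵗ ⇒ x_2 = 0.4134·179.0485/129.6 = 0.5711

Pdew = 179.0485 kPa, x_2 = 0.5711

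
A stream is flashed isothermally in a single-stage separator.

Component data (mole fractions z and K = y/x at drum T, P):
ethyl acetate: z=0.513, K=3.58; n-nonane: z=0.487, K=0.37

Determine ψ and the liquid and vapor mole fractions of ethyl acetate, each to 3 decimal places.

ψ = 0.626, x_ethyl acetate = 0.196, y_ethyl acetate = 0.703

Material balance + equilibrium reduce to Σ zᵢ(Kᵢ−1)/(1+ψ(Kᵢ−1)) = 0.
Check two-phase: ΣzᵢKᵢ = 2.017 > 1 and Σzᵢ/Kᵢ = 1.460 > 1, so g(0) = 1.017 > 0 and g(1) = -0.460 < 0.
Binary case is linear: z₁(K₁−1)(1+ψ(K₂−1)) + z₂(K₂−1)(1+ψ(K₁−1)) = 0
⇒ ψ = [z₁(K₁−1)+z₂(K₂−1)] / [−(K₁−1)(K₂−1)] = 1.0167/1.6254 = 0.626
Compositions from xᵢ = zᵢ/(1+ψ(Kᵢ−1)), yᵢ = Kᵢxᵢ:
  ethyl acetate: x = 0.196, y = 0.703
  n-nonane: x = 0.804, y = 0.297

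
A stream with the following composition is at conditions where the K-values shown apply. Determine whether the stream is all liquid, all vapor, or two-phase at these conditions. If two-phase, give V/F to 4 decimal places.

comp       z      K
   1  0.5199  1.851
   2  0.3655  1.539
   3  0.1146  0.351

all vapor

ΣzᵢKᵢ = 1.5651; Σzᵢ/Kᵢ = 0.8449.
Since Σzᵢ/Kᵢ < 1 the mixture is above its dew point — single vapor phase.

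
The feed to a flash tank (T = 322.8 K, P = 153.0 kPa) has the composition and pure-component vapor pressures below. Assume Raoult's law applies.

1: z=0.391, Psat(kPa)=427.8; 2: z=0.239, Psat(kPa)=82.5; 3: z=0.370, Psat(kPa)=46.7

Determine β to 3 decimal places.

β = 0.304

Raoult's law: Kᵢ = Pᵢˢᵃᵗ/P = Pᵢˢᵃᵗ/153.0.
  K_1 = 427.8/153.0 = 2.79608, K_2 = 82.5/153.0 = 0.53922, K_3 = 46.7/153.0 = 0.30523
Rachford–Rice: g(β) = Σ zᵢ(Kᵢ−1)/(1+β(Kᵢ−1)) = 0.
Check two-phase: ΣzᵢKᵢ = 1.335 > 1 and Σzᵢ/Kᵢ = 1.795 > 1, so g(0) = 0.335 > 0 and g(1) = -0.795 < 0.
Iterate (Newton) starting at β = 0.44:
  β = 0.440: g = -0.1161, g' = -0.844 → β = 0.302
  β = 0.302: g = 0.0017, g' = -0.884 → β = 0.304
Converged at β = 0.304.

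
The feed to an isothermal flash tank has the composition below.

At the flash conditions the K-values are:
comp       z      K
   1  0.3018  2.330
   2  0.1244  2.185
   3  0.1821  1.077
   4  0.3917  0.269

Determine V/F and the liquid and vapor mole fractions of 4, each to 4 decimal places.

V/F = 0.3597, x_4 = 0.5315, y_4 = 0.1430

Rachford–Rice: g(V/F) = Σ zᵢ(Kᵢ−1)/(1+V/F(Kᵢ−1)) = 0.
Check two-phase: ΣzᵢKᵢ = 1.2765 > 1 and Σzᵢ/Kᵢ = 1.8117 > 1, so g(0) = 0.2765 > 0 and g(1) = -0.8117 < 0.
Newton–Raphson from V/F = 0.5:
  V/F = 0.5000: g = -0.10413, g' = -0.7824 → V/F = 0.3669
  V/F = 0.3669: g = -0.00514, g' = -0.7178 → V/F = 0.3597
Converged at V/F = 0.3597.
Compositions from xᵢ = zᵢ/(1+V/F(Kᵢ−1)), yᵢ = Kᵢxᵢ:
  1: x = 0.2041, y = 0.4756
  2: x = 0.0872, y = 0.1906
  3: x = 0.1772, y = 0.1908
  4: x = 0.5315, y = 0.1430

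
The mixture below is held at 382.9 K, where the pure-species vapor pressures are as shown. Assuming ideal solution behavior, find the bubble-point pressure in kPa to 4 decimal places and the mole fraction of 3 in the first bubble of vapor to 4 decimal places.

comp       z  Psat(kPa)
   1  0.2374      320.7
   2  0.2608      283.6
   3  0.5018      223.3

Pbub = 262.1490 kPa, y_3 = 0.4274

At the bubble point ψ → 0, so ΣzᵢKᵢ = 1 with Kᵢ = Pᵢˢᵃᵗ/P ⇒ P = ΣzᵢPᵢˢᵃᵗ.
P = 0.2374·320.7 + 0.2608·283.6 + 0.5018·223.3 = 262.1490 kPa
yᵢ = zᵢPᵢˢᵃᵗ/P ⇒ y_3 = 0.5018·223.3/262.1490 = 0.4274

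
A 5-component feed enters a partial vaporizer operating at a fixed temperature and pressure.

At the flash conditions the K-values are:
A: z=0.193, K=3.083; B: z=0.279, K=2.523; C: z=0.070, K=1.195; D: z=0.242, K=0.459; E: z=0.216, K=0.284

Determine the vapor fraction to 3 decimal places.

ψ = 0.537

Newton–Raphson from ψ = 0.5:
  ψ = 0.500: g = 0.0302, g' = -0.813 → ψ = 0.537
Converged at ψ = 0.537.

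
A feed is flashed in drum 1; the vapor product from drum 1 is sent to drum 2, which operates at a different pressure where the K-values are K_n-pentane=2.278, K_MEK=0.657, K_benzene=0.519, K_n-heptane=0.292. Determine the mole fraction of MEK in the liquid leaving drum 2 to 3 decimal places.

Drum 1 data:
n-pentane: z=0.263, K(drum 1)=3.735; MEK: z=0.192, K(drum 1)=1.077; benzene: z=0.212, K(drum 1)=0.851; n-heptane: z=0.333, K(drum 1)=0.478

Drum 1:
Iterate (Newton) starting at ψ₁ = 0.35:
  ψ₁ = 0.350: g = 0.1359, g' = -0.656 → ψ₁ = 0.557
  ψ₁ = 0.557: g = 0.0196, g' = -0.496 → ψ₁ = 0.597
Converged at ψ₁ = 0.597.
Drum-1 compositions:
  n-pentane: x = 0.100, y = 0.373
  MEK: x = 0.184, y = 0.198
  benzene: x = 0.233, y = 0.198
  n-heptane: x = 0.484, y = 0.231
Drum-2 feed = drum-1 vapor: z₂ = (0.3730, 0.1977, 0.1980, 0.2313).
Drum 2:
Iterate (Newton) starting at ψ₂ = 0.44:
  ψ₂ = 0.440: g = -0.1334, g' = -0.600 → ψ₂ = 0.218
  ψ₂ = 0.218: g = -0.0003, g' = -0.619 → ψ₂ = 0.217
Converged at ψ₂ = 0.217.
  n-pentane: x = 0.292, y = 0.665
  MEK: x = 0.214, y = 0.140
  benzene: x = 0.221, y = 0.115
  n-heptane: x = 0.273, y = 0.080

x_MEK (drum 2) = 0.214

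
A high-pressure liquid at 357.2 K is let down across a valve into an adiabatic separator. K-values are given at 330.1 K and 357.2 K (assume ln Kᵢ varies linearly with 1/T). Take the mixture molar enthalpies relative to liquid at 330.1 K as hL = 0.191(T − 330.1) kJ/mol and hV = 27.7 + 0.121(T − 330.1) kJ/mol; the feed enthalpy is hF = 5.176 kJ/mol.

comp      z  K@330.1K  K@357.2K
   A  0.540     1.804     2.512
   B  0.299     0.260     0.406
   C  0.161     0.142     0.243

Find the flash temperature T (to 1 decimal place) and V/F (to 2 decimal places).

T = 332.7 K, V/F = 0.17

Adiabatic flash: solve Rachford–Rice at each trial T, then check hF = ψ·hV(T) + (1−ψ)·hL(T).
  T = 330.1 K: K = (1.804, 0.260, 0.142), RR gives ψ = 0.119, H_out = 3.287 kJ/mol
  T = 357.2 K: K = (2.512, 0.406, 0.243), RR gives ψ = 0.519, H_out = 18.567 kJ/mol
  T = 343.6 K: K = (2.141, 0.327, 0.188), RR gives ψ = 0.343, H_out = 11.763 kJ/mol
  T = 336.9 K: K = (1.970, 0.293, 0.164), RR gives ψ = 0.242, H_out = 7.899 kJ/mol
  T = 333.5 K: K = (1.886, 0.276, 0.153), RR gives ψ = 0.184, H_out = 5.704 kJ/mol
  T = 331.8 K: K = (1.845, 0.268, 0.147), RR gives ψ = 0.152, H_out = 4.527 kJ/mol
Linear interpolation between T = 331.8 (H_out = 4.527) and T = 333.5 (H_out = 5.704) on hF = 5.176 gives T ≈ 332.7 K, at which ψ = 0.17.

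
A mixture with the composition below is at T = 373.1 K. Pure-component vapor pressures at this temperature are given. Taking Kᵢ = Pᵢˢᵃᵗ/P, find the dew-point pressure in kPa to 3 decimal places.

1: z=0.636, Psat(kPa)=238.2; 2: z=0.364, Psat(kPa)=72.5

Pdew = 130.027 kPa

At the dew point ψ → 1, so Σzᵢ/Kᵢ = 1 with Kᵢ = Pᵢˢᵃᵗ/P ⇒ 1/P = Σzᵢ/Pᵢˢᵃᵗ.
1/P = 0.636/238.2 + 0.364/72.5 = 0.007691 ⇒ P = 130.027 kPa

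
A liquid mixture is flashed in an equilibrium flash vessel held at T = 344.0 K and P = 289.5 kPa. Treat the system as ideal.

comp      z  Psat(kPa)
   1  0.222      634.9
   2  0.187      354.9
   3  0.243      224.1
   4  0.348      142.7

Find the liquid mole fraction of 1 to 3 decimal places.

Raoult's law: Kᵢ = Pᵢˢᵃᵗ/P = Pᵢˢᵃᵗ/289.5.
  K_1 = 634.9/289.5 = 2.19309, K_2 = 354.9/289.5 = 1.22591, K_3 = 224.1/289.5 = 0.77409, K_4 = 142.7/289.5 = 0.49292
Material balance + equilibrium reduce to Σ zᵢ(Kᵢ−1)/(1+ψ(Kᵢ−1)) = 0.
g(0) = ΣzᵢKᵢ − 1 = 0.076 and g(1) = 1 − Σzᵢ/Kᵢ = -0.274, so a root lies in (0, 1).
Newton iteration, ψ⁰ = 0.5:
  ψ = 0.500: g = -0.0944, g' = -0.308 → ψ = 0.193
  ψ = 0.193: g = 0.0026, g' = -0.341 → ψ = 0.201
Converged at ψ = 0.201.
Compositions from xᵢ = zᵢ/(1+ψ(Kᵢ−1)), yᵢ = Kᵢxᵢ:
  1: x = 0.179, y = 0.393
  2: x = 0.179, y = 0.219
  3: x = 0.255, y = 0.197
  4: x = 0.388, y = 0.191

x_1 = 0.179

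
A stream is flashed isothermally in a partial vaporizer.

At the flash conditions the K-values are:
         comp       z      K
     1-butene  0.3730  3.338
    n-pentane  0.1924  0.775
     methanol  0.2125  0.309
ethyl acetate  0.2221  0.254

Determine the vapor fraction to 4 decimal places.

ψ = 0.3643

Material balance + equilibrium reduce to Σ zᵢ(Kᵢ−1)/(1+ψ(Kᵢ−1)) = 0.
Feasibility: ΣzᵢKᵢ = 1.5163, Σzᵢ/Kᵢ = 1.9221 — both > 1, two phases present.
Iterate (Newton) starting at ψ = 0.5:
  ψ = 0.5000: g = -0.13532, g' = -0.9970 → ψ = 0.3643
Converged at ψ = 0.3643.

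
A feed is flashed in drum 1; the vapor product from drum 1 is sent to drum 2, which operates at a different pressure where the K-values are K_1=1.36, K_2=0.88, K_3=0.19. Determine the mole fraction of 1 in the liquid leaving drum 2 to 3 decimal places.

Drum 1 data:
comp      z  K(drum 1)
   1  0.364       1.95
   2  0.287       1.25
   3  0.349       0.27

Drum 1:
Rachford–Rice: g(ψ₁) = Σ zᵢ(Kᵢ−1)/(1+ψ₁(Kᵢ−1)) = 0.
Check two-phase: ΣzᵢKᵢ = 1.163 > 1 and Σzᵢ/Kᵢ = 1.709 > 1, so g(0) = 0.163 > 0 and g(1) = -0.709 < 0.
Newton–Raphson from ψ₁ = 0.49:
  ψ₁ = 0.490: g = -0.0968, g' = -0.618 → ψ₁ = 0.333
  ψ₁ = 0.333: g = -0.0079, g' = -0.530 → ψ₁ = 0.319
  ψ₁ = 0.319: g = -0.0000, g' = -0.525 → ψ₁ = 0.318
Converged at ψ₁ = 0.318.
Drum-1 compositions:
  1: x = 0.279, y = 0.545
  2: x = 0.266, y = 0.332
  3: x = 0.455, y = 0.123
Drum-2 feed = drum-1 vapor: z₂ = (0.5449, 0.3323, 0.1228).
Drum 2:
Newton–Raphson from ψ₂ = 0.5:
  ψ₂ = 0.500: g = -0.0433, g' = -0.284 → ψ₂ = 0.347
  ψ₂ = 0.347: g = -0.0056, g' = -0.217 → ψ₂ = 0.321
Converged at ψ₂ = 0.321.
  1: x = 0.488, y = 0.664
  2: x = 0.346, y = 0.304
  3: x = 0.166, y = 0.032

x_1 (drum 2) = 0.488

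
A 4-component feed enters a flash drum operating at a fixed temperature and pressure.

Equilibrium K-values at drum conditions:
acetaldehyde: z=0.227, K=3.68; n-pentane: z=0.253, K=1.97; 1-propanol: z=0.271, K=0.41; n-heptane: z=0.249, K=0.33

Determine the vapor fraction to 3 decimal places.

ψ = 0.438

Let ψ = V/F and solve Σ zᵢ(Kᵢ−1)/(1+ψ(Kᵢ−1)) = 0.
Feasibility: ΣzᵢKᵢ = 1.527, Σzᵢ/Kᵢ = 1.606 — both > 1, two phases present.
Newton–Raphson from ψ = 0.5:
  ψ = 0.500: g = -0.0524, g' = -0.848 → ψ = 0.438
Converged at ψ = 0.438.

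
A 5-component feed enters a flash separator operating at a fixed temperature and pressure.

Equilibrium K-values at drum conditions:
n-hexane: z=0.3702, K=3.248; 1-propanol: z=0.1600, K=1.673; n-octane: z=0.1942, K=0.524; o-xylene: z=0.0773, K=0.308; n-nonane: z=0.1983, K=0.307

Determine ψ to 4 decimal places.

Material balance + equilibrium reduce to Σ zᵢ(Kᵢ−1)/(1+ψ(Kᵢ−1)) = 0.
Feasibility: ΣzᵢKᵢ = 1.6565, Σzᵢ/Kᵢ = 1.4771 — both > 1, two phases present.
Iterate (Newton) starting at ψ = 0.5:
  ψ = 0.5000: g = 0.05899, g' = -0.8406 → ψ = 0.5702
  ψ = 0.5702: g = 0.00012, g' = -0.8413 → ψ = 0.5703
Converged at ψ = 0.5703.

ψ = 0.5703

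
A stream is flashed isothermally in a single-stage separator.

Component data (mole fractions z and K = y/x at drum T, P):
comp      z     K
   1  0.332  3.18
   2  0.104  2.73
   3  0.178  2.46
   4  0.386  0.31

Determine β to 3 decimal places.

β = 0.683

Let β = V/F and solve Σ zᵢ(Kᵢ−1)/(1+β(Kᵢ−1)) = 0.
Check two-phase: ΣzᵢKᵢ = 1.897 > 1 and Σzᵢ/Kᵢ = 1.460 > 1, so g(0) = 0.897 > 0 and g(1) = -0.460 < 0.
Newton–Raphson from β = 0.68:
  β = 0.680: g = 0.0029, g' = -1.070 → β = 0.683
Converged at β = 0.683.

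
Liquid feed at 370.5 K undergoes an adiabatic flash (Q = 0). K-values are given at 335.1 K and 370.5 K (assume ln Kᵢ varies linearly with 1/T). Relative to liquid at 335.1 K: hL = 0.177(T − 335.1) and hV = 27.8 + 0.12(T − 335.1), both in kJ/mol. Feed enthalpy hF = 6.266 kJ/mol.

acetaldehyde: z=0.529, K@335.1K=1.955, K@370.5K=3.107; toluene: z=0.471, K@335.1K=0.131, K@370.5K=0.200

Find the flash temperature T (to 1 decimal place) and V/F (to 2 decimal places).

Adiabatic flash: solve Rachford–Rice at each trial T, then check hF = ψ·hV(T) + (1−ψ)·hL(T).
  T = 335.1 K: K = (1.955, 0.131), RR gives ψ = 0.116, H_out = 3.212 kJ/mol
  T = 370.5 K: K = (3.107, 0.200), RR gives ψ = 0.438, H_out = 17.551 kJ/mol
  T = 352.8 K: K = (2.493, 0.164), RR gives ψ = 0.317, H_out = 11.628 kJ/mol
  T = 344.0 K: K = (2.216, 0.147), RR gives ψ = 0.233, H_out = 7.930 kJ/mol
  T = 339.6 K: K = (2.085, 0.139), RR gives ψ = 0.180, H_out = 5.758 kJ/mol
  T = 341.8 K: K = (2.150, 0.143), RR gives ψ = 0.208, H_out = 6.878 kJ/mol
Linear interpolation between T = 339.6 (H_out = 5.758) and T = 341.8 (H_out = 6.878) on hF = 6.266 gives T ≈ 340.6 K, at which ψ = 0.19.

T = 340.6 K, V/F = 0.19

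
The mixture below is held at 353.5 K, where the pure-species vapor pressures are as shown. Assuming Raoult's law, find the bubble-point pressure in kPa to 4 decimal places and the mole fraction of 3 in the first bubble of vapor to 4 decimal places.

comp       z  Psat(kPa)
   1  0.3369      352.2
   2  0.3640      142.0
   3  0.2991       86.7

At the bubble point ψ → 0, so ΣzᵢKᵢ = 1 with Kᵢ = Pᵢˢᵃᵗ/P ⇒ P = ΣzᵢPᵢˢᵃᵗ.
P = 0.3369·352.2 + 0.3640·142.0 + 0.2991·86.7 = 196.2761 kPa
yᵢ = zᵢPᵢˢᵃᵗ/P ⇒ y_3 = 0.2991·86.7/196.2761 = 0.1321

Pbub = 196.2761 kPa, y_3 = 0.1321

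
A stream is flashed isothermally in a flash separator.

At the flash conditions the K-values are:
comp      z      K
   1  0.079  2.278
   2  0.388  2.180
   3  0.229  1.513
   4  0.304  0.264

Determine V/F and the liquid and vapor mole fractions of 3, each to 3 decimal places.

Material balance + equilibrium reduce to Σ zᵢ(Kᵢ−1)/(1+V/F(Kᵢ−1)) = 0.
Check two-phase: ΣzᵢKᵢ = 1.453 > 1 and Σzᵢ/Kᵢ = 1.516 > 1, so g(0) = 0.453 > 0 and g(1) = -0.516 < 0.
Iterate (Newton) starting at V/F = 0.5:
  V/F = 0.500: g = 0.0890, g' = -0.712 → V/F = 0.625
  V/F = 0.625: g = -0.0057, g' = -0.818 → V/F = 0.618
Converged at V/F = 0.618.
Compositions from xᵢ = zᵢ/(1+V/F(Kᵢ−1)), yᵢ = Kᵢxᵢ:
  1: x = 0.044, y = 0.101
  2: x = 0.224, y = 0.489
  3: x = 0.174, y = 0.263
  4: x = 0.558, y = 0.147

V/F = 0.618, x_3 = 0.174, y_3 = 0.263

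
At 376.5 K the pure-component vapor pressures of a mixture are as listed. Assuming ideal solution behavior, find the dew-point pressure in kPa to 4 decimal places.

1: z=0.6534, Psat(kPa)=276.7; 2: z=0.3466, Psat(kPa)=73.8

Pdew = 141.6856 kPa

At the dew point ψ → 1, so Σzᵢ/Kᵢ = 1 with Kᵢ = Pᵢˢᵃᵗ/P ⇒ 1/P = Σzᵢ/Pᵢˢᵃᵗ.
1/P = 0.6534/276.7 + 0.3466/73.8 = 0.0070579 ⇒ P = 141.6856 kPa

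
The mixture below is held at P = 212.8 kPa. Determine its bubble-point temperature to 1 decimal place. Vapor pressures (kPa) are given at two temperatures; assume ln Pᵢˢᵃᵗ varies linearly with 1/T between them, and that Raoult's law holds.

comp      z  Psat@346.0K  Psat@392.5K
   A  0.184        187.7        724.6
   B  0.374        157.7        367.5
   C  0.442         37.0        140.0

Bubble-point temperature: ΣzᵢPᵢˢᵃᵗ(T) = P. Interpolate ln Pᵢˢᵃᵗ = aᵢ + bᵢ/T.
  T = 346.0 K: ΣzᵢPᵢˢᵃᵗ = 109.87 kPa
  T = 392.5 K: ΣzᵢPᵢˢᵃᵗ = 332.65 kPa
  T = 369.2 K: ΣzᵢPᵢˢᵃᵗ = 196.21 kPa
  T = 380.9 K: ΣzᵢPᵢˢᵃᵗ = 257.41 kPa
  T = 375.0 K: ΣzᵢPᵢˢᵃᵗ = 224.85 kPa
  T = 372.1 K: ΣzᵢPᵢˢᵃᵗ = 210.13 kPa
Interpolating between 372.1 K and 375.0 K gives T ≈ 372.6 K.

T = 372.6 K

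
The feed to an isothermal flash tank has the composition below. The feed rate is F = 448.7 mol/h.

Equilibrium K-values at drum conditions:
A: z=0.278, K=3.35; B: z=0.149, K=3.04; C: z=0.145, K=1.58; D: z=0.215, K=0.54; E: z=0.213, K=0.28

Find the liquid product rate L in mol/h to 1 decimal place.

Material balance + equilibrium reduce to Σ zᵢ(Kᵢ−1)/(1+V/F(Kᵢ−1)) = 0.
g(0) = ΣzᵢKᵢ − 1 = 0.789 and g(1) = 1 − Σzᵢ/Kᵢ = -0.383, so a root lies in (0, 1).
Newton iteration, V/F⁰ = 0.43:
  V/F = 0.430: g = 0.2088, g' = -0.889 → V/F = 0.665
  V/F = 0.665: g = 0.0081, g' = -0.872 → V/F = 0.674
Converged at V/F = 0.674.
Then V = V/F·F = 0.6740·448.7 = 302.4 mol/h and L = F − V = 146.3 mol/h.

L = 146.3 mol/h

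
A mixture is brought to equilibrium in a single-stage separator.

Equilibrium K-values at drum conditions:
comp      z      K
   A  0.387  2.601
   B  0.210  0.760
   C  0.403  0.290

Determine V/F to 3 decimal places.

Rachford–Rice: g(V/F) = Σ zᵢ(Kᵢ−1)/(1+V/F(Kᵢ−1)) = 0.
g(0) = ΣzᵢKᵢ − 1 = 0.283 and g(1) = 1 − Σzᵢ/Kᵢ = -0.815, so a root lies in (0, 1).
Iterate (Newton) starting at V/F = 0.48:
  V/F = 0.480: g = -0.1407, g' = -0.800 → V/F = 0.304
  V/F = 0.304: g = -0.0027, g' = -0.793 → V/F = 0.301
Converged at V/F = 0.301.

V/F = 0.301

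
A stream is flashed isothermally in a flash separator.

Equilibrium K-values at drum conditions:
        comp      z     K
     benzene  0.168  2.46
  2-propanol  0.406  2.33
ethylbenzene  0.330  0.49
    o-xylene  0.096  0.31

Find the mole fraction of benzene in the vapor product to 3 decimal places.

Rachford–Rice: g(V/F) = Σ zᵢ(Kᵢ−1)/(1+V/F(Kᵢ−1)) = 0.
g(0) = ΣzᵢKᵢ − 1 = 0.551 and g(1) = 1 − Σzᵢ/Kᵢ = -0.226, so a root lies in (0, 1).
Iterate (Newton) starting at V/F = 0.53:
  V/F = 0.530: g = 0.1199, g' = -0.636 → V/F = 0.719
  V/F = 0.719: g = -0.0013, g' = -0.667 → V/F = 0.717
Converged at V/F = 0.717.
Compositions from xᵢ = zᵢ/(1+V/F(Kᵢ−1)), yᵢ = Kᵢxᵢ:
  benzene: x = 0.082, y = 0.202
  2-propanol: x = 0.208, y = 0.484
  ethylbenzene: x = 0.520, y = 0.255
  o-xylene: x = 0.190, y = 0.059

y_benzene = 0.202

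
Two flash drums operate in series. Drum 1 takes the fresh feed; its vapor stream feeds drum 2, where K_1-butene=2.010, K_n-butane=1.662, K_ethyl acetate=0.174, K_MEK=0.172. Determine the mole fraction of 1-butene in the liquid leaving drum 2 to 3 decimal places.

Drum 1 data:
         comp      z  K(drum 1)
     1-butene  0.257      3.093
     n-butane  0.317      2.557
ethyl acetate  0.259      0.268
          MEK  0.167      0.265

x_1-butene (drum 2) = 0.212

Drum 1:
Let ψ₁ = V/F and solve Σ zᵢ(Kᵢ−1)/(1+ψ₁(Kᵢ−1)) = 0.
Check two-phase: ΣzᵢKᵢ = 1.719 > 1 and Σzᵢ/Kᵢ = 1.804 > 1, so g(0) = 0.719 > 0 and g(1) = -0.804 < 0.
Iterate (Newton) starting at ψ₁ = 0.5:
  ψ₁ = 0.500: g = 0.0473, g' = -1.083 → ψ₁ = 0.544
  ψ₁ = 0.544: g = -0.0004, g' = -1.105 → ψ₁ = 0.543
Converged at ψ₁ = 0.543.
Drum-1 compositions:
  1-butene: x = 0.120, y = 0.372
  n-butane: x = 0.172, y = 0.439
  ethyl acetate: x = 0.430, y = 0.115
  MEK: x = 0.278, y = 0.074
Drum-2 feed = drum-1 vapor: z₂ = (0.3720, 0.4391, 0.1152, 0.0737).
Drum 2:
Rachford–Rice: g(ψ₂) = Σ zᵢ(Kᵢ−1)/(1+ψ₂(Kᵢ−1)) = 0.
Check two-phase: ΣzᵢKᵢ = 1.510 > 1 and Σzᵢ/Kᵢ = 1.540 > 1, so g(0) = 0.510 > 0 and g(1) = -0.540 < 0.
Iterate (Newton) starting at ψ₂ = 0.64:
  ψ₂ = 0.640: g = 0.1007, g' = -0.817 → ψ₂ = 0.763
  ψ₂ = 0.763: g = -0.0179, g' = -1.154 → ψ₂ = 0.748
  ψ₂ = 0.748: g = -0.0005, g' = -1.095 → ψ₂ = 0.747
Converged at ψ₂ = 0.747.
  1-butene: x = 0.212, y = 0.426
  n-butane: x = 0.294, y = 0.488
  ethyl acetate: x = 0.301, y = 0.052
  MEK: x = 0.193, y = 0.033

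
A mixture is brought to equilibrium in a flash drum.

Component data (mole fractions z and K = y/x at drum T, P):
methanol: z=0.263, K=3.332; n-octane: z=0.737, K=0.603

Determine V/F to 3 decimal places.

Rachford–Rice: g(V/F) = Σ zᵢ(Kᵢ−1)/(1+V/F(Kᵢ−1)) = 0.
Check two-phase: ΣzᵢKᵢ = 1.321 > 1 and Σzᵢ/Kᵢ = 1.301 > 1, so g(0) = 0.321 > 0 and g(1) = -0.301 < 0.
Newton iteration, V/F⁰ = 0.53:
  V/F = 0.530: g = -0.0963, g' = -0.472 → V/F = 0.326
  V/F = 0.326: g = 0.0122, g' = -0.615 → V/F = 0.346
Converged at V/F = 0.346.

V/F = 0.346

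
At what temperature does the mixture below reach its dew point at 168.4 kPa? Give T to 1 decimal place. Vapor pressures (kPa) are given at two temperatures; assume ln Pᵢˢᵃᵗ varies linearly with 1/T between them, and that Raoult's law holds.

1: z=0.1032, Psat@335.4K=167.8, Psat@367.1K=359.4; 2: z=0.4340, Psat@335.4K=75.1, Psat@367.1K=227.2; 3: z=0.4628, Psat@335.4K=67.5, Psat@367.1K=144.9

T = 363.4 K

Dew-point temperature: Σzᵢ·P/Pᵢˢᵃᵗ(T) = 1. Interpolate ln Pᵢˢᵃᵗ = aᵢ + bᵢ/T.
  T = 335.4 K: ΣzᵢP/Pᵢˢᵃᵗ = 2.2313
  T = 367.1 K: ΣzᵢP/Pᵢˢᵃᵗ = 0.9079
  T = 351.2 K: ΣzᵢP/Pᵢˢᵃᵗ = 1.3918
  T = 359.1 K: ΣzᵢP/Pᵢˢᵃᵗ = 1.1194
  T = 363.1 K: ΣzᵢP/Pᵢˢᵃᵗ = 1.0068
  T = 365.1 K: ΣzᵢP/Pᵢˢᵃᵗ = 0.9557
Interpolating between 363.1 K and 365.1 K gives T ≈ 363.4 K.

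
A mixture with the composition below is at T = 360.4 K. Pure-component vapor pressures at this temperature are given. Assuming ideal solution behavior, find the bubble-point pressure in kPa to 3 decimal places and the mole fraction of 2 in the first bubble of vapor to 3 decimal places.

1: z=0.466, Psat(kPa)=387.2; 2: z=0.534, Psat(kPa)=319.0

At the bubble point ψ → 0, so ΣzᵢKᵢ = 1 with Kᵢ = Pᵢˢᵃᵗ/P ⇒ P = ΣzᵢPᵢˢᵃᵗ.
P = 0.466·387.2 + 0.534·319.0 = 350.781 kPa
yᵢ = zᵢPᵢˢᵃᵗ/P ⇒ y_2 = 0.534·319.0/350.781 = 0.486

Pbub = 350.781 kPa, y_2 = 0.486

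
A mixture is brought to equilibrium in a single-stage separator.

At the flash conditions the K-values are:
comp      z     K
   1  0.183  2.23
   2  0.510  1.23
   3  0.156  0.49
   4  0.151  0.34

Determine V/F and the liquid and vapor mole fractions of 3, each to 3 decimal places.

V/F = 0.468, x_3 = 0.205, y_3 = 0.100

Newton iteration, V/F⁰ = 0.6:
  V/F = 0.600: g = -0.0471, g' = -0.377 → V/F = 0.475
  V/F = 0.475: g = -0.0024, g' = -0.343 → V/F = 0.468
Converged at V/F = 0.468.
Compositions from xᵢ = zᵢ/(1+V/F(Kᵢ−1)), yᵢ = Kᵢxᵢ:
  1: x = 0.116, y = 0.259
  2: x = 0.460, y = 0.566
  3: x = 0.205, y = 0.100
  4: x = 0.219, y = 0.074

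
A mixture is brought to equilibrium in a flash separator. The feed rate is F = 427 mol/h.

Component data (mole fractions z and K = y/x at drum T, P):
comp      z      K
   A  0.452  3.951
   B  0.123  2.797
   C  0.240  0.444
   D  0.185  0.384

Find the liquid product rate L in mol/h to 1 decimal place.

Newton iteration, V/F⁰ = 0.5:
  V/F = 0.500: g = 0.3057, g' = -1.041 → V/F = 0.794
  V/F = 0.794: g = 0.0285, g' = -0.926 → V/F = 0.824
Converged at V/F = 0.824.
Then V = V/F·F = 0.8241·427 = 351.9 mol/h and L = F − V = 75.1 mol/h.

L = 75.1 mol/h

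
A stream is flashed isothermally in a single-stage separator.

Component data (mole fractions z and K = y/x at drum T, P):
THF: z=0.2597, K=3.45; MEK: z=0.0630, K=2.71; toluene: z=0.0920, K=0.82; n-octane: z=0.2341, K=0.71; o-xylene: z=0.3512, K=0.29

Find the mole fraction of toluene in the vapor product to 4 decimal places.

Material balance + equilibrium reduce to Σ zᵢ(Kᵢ−1)/(1+ψ(Kᵢ−1)) = 0.
g(0) = ΣzᵢKᵢ − 1 = 0.4102 and g(1) = 1 − Σzᵢ/Kᵢ = -0.7515, so a root lies in (0, 1).
Newton–Raphson from ψ = 0.39:
  ψ = 0.3900: g = -0.04919, g' = -0.8410 → ψ = 0.3315
  ψ = 0.3315: g = 0.00103, g' = -0.8800 → ψ = 0.3327
Converged at ψ = 0.3327.
Compositions from xᵢ = zᵢ/(1+ψ(Kᵢ−1)), yᵢ = Kᵢxᵢ:
  THF: x = 0.1431, y = 0.4936
  MEK: x = 0.0402, y = 0.1088
  toluene: x = 0.0979, y = 0.0802
  n-octane: x = 0.2591, y = 0.1840
  o-xylene: x = 0.4598, y = 0.1333

y_toluene = 0.0802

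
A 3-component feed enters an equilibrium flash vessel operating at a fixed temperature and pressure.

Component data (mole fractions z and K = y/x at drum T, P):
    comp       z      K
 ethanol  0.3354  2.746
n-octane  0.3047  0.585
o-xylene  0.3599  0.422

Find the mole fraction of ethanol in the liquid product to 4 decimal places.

Material balance + equilibrium reduce to Σ zᵢ(Kᵢ−1)/(1+ψ(Kᵢ−1)) = 0.
Check two-phase: ΣzᵢKᵢ = 1.2511 > 1 and Σzᵢ/Kᵢ = 1.4958 > 1, so g(0) = 0.2511 > 0 and g(1) = -0.4958 < 0.
Iterate (Newton) starting at ψ = 0.5:
  ψ = 0.5000: g = -0.13948, g' = -0.6129 → ψ = 0.2724
  ψ = 0.2724: g = 0.00739, g' = -0.7056 → ψ = 0.2829
Converged at ψ = 0.2829.
Compositions from xᵢ = zᵢ/(1+ψ(Kᵢ−1)), yᵢ = Kᵢxᵢ:
  ethanol: x = 0.2245, y = 0.6165
  n-octane: x = 0.3452, y = 0.2020
  o-xylene: x = 0.4303, y = 0.1816

x_ethanol = 0.2245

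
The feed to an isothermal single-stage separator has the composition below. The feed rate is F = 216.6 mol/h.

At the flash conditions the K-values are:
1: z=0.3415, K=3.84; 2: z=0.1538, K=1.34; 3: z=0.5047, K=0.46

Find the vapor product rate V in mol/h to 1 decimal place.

V = 129.6 mol/h

Rachford–Rice: g(ψ) = Σ zᵢ(Kᵢ−1)/(1+ψ(Kᵢ−1)) = 0.
Feasibility: ΣzᵢKᵢ = 1.7496, Σzᵢ/Kᵢ = 1.3009 — both > 1, two phases present.
Newton iteration, ψ⁰ = 0.5:
  ψ = 0.5000: g = 0.07212, g' = -0.7595 → ψ = 0.5950
  ψ = 0.5950: g = 0.00253, g' = -0.7125 → ψ = 0.5985
Converged at ψ = 0.5985.
Then V = ψ·F = 0.5985·216.6 = 129.6 mol/h and L = F − V = 87.0 mol/h.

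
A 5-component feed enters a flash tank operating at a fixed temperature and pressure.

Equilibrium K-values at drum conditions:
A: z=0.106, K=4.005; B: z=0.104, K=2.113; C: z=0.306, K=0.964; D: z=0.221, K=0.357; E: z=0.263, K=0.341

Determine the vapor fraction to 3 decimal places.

Let ψ = V/F and solve Σ zᵢ(Kᵢ−1)/(1+ψ(Kᵢ−1)) = 0.
g(0) = ΣzᵢKᵢ − 1 = 0.108 and g(1) = 1 − Σzᵢ/Kᵢ = -0.783, so a root lies in (0, 1).
Newton iteration, ψ⁰ = 0.5:
  ψ = 0.500: g = -0.2775, g' = -0.659 → ψ = 0.079
  ψ = 0.079: g = 0.0203, g' = -0.963 → ψ = 0.100
  ψ = 0.100: g = 0.0006, g' = -0.906 → ψ = 0.101
Converged at ψ = 0.101.

ψ = 0.101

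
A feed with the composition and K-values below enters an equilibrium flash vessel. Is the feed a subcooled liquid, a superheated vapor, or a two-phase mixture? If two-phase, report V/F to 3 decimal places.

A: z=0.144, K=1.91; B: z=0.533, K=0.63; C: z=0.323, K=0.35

subcooled liquid

ΣzᵢKᵢ = 0.724; Σzᵢ/Kᵢ = 1.844.
Since ΣzᵢKᵢ < 1 the mixture is below its bubble point — single liquid phase.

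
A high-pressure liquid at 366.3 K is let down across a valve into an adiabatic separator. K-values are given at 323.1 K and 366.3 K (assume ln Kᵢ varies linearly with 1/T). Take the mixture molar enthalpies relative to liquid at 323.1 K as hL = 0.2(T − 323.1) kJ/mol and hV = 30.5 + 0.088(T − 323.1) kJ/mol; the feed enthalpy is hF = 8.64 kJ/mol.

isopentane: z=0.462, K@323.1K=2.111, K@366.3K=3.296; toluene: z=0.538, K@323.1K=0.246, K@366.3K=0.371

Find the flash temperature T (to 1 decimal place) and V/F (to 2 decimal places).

Adiabatic flash: solve Rachford–Rice at each trial T, then check hF = ψ·hV(T) + (1−ψ)·hL(T).
  T = 323.1 K: K = (2.111, 0.246), RR gives ψ = 0.128, H_out = 3.919 kJ/mol
  T = 366.3 K: K = (3.296, 0.371), RR gives ψ = 0.500, H_out = 21.475 kJ/mol
  T = 344.7 K: K = (2.675, 0.306), RR gives ψ = 0.345, H_out = 13.994 kJ/mol
  T = 333.9 K: K = (2.385, 0.275), RR gives ψ = 0.249, H_out = 9.459 kJ/mol
  T = 328.5 K: K = (2.246, 0.260), RR gives ψ = 0.193, H_out = 6.851 kJ/mol
  T = 331.2 K: K = (2.315, 0.268), RR gives ψ = 0.222, H_out = 8.190 kJ/mol
  T = 332.5 K: K = (2.349, 0.271), RR gives ψ = 0.235, H_out = 8.809 kJ/mol
Linear interpolation between T = 331.2 (H_out = 8.190) and T = 332.5 (H_out = 8.809) on hF = 8.64 gives T ≈ 332.1 K, at which ψ = 0.23.

T = 332.1 K, V/F = 0.23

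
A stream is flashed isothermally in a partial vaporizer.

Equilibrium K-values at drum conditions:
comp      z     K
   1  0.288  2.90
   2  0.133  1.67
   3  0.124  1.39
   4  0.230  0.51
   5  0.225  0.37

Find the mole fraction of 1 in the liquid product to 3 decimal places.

x_1 = 0.141

Material balance + equilibrium reduce to Σ zᵢ(Kᵢ−1)/(1+β(Kᵢ−1)) = 0.
Check two-phase: ΣzᵢKᵢ = 1.430 > 1 and Σzᵢ/Kᵢ = 1.327 > 1, so g(0) = 0.430 > 0 and g(1) = -0.327 < 0.
Newton–Raphson from β = 0.5:
  β = 0.500: g = 0.0316, g' = -0.607 → β = 0.552
Converged at β = 0.552.
Compositions from xᵢ = zᵢ/(1+β(Kᵢ−1)), yᵢ = Kᵢxᵢ:
  1: x = 0.141, y = 0.408
  2: x = 0.097, y = 0.162
  3: x = 0.102, y = 0.142
  4: x = 0.315, y = 0.161
  5: x = 0.345, y = 0.128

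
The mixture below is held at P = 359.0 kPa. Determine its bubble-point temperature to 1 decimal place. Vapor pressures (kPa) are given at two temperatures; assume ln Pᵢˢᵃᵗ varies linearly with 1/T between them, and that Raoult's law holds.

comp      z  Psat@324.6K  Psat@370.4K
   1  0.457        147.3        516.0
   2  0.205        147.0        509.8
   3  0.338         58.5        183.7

Bubble-point temperature: ΣzᵢPᵢˢᵃᵗ(T) = P. Interpolate ln Pᵢˢᵃᵗ = aᵢ + bᵢ/T.
  T = 324.6 K: ΣzᵢPᵢˢᵃᵗ = 117.22 kPa
  T = 370.4 K: ΣzᵢPᵢˢᵃᵗ = 402.41 kPa
  T = 347.5 K: ΣzᵢPᵢˢᵃᵗ = 226.16 kPa
  T = 358.9 K: ΣzᵢPᵢˢᵃᵗ = 304.07 kPa
  T = 364.6 K: ΣzᵢPᵢˢᵃᵗ = 350.14 kPa
  T = 367.5 K: ΣzᵢPᵢˢᵃᵗ = 375.57 kPa
Interpolating between 364.6 K and 367.5 K gives T ≈ 365.6 K.

T = 365.6 K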